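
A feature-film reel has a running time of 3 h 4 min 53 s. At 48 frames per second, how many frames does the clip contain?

532464 frames

3 h 4 min 53 s = 11093 s.
Frames = 11093 × 48 = 532464.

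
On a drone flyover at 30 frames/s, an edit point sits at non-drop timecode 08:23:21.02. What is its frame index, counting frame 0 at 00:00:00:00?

Total seconds to the label: (8 × 3600 + 23 × 60 + 21) = 30201.
Frame index = 30201 × 30 + 2 = 906032.

906032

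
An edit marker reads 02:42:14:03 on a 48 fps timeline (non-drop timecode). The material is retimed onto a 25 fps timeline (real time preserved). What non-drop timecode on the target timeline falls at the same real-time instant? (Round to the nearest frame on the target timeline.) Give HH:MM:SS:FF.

02:42:14:02

Source frame index: (2×3600 + 42×60 + 14) × 48 + 3 = 467235.
Real time: 467235 / (48) = 155745/16 s.
Target frame: (155745/16) × (25) = 3893625/16 ≈ 243351.562 → 243352.
At 25 labels/s: frame 243352 → 02:42:14:02.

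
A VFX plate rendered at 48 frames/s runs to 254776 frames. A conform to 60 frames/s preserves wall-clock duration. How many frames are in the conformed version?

Target frames = source frames × (target rate / source rate) = 254776 × (60)/(48) = 254776 × 5/4 = 318470.

318470 frames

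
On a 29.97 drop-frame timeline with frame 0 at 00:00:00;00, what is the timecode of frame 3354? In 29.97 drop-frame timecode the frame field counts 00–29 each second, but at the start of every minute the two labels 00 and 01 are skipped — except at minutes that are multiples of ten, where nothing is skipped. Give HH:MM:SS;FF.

00:01:51;26

Each 10-minute DF block holds 10 × 60 × 30 − 9 × 2 = 17982 frames. 3354 ÷ 17982 → 0 full blocks, remainder 3354.
Within the partial block the first minute is 1800 frames and each further minute 1798, so 1 further minute boundary passed. Total skipped labels = 18 × 0 + 2 × 1 = 2.
Non-drop label index = 3354 + 2 = 3356; at 30 labels/s that is 00:01:51:26, i.e. DF 00:01:51;26.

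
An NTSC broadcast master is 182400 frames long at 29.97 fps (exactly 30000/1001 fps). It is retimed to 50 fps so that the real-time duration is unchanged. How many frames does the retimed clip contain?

304304 frames

Target frames = source frames × (target rate / source rate) = 182400 × (50)/(30000/1001) = 182400 × 1001/600 = 304304.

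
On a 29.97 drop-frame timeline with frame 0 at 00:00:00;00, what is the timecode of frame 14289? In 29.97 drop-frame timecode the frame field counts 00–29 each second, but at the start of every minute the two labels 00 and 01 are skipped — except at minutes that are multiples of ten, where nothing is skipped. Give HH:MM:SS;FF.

Each 10-minute DF block holds 10 × 60 × 30 − 9 × 2 = 17982 frames. 14289 ÷ 17982 → 0 full blocks, remainder 14289.
Within the partial block the first minute is 1800 frames and each further minute 1798, so 7 further minute boundaries passed. Total skipped labels = 18 × 0 + 2 × 7 = 14.
Non-drop label index = 14289 + 14 = 14303; at 30 labels/s that is 00:07:56:23, i.e. DF 00:07:56;23.

00:07:56;23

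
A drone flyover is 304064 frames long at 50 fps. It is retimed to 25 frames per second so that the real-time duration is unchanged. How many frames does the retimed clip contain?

Target frames = source frames × (target rate / source rate) = 304064 × (25)/(50) = 304064 × 1/2 = 152032.

152032 frames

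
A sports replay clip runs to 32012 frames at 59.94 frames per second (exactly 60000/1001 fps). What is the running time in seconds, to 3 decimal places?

Running time = 32012 × 1001/60000 = 8011003/15000 s ≈ 534.067 s.

534.067 seconds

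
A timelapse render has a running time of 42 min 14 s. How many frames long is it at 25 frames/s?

63350 frames

42 min 14 s = 2534 s.
Frames = 2534 × 25 = 63350.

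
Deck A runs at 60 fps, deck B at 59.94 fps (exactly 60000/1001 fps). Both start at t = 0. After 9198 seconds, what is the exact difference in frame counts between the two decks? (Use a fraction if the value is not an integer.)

78840/143 frames

A emits 60 × 9198 = 551880 frames; B emits 60000/1001 × 9198 = 78840000/143.
Difference = 78840/143 frames (≈ 551.3287); B is behind A.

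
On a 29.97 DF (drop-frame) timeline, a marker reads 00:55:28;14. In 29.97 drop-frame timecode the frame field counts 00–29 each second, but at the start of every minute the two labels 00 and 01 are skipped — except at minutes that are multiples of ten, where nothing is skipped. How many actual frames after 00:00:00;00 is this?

99754

Complete 10-minute blocks: 5, each 17982 frames → 89910.
Remaining 5 whole minutes in the current block: 1800 + 4 × 1798 = 8992 frames.
Within the current minute: 28 × 30 + 14 − 2 = 852 (labels ;00/;01 skipped at this minute). Total = 89910 + 8992 + 852 = 99754.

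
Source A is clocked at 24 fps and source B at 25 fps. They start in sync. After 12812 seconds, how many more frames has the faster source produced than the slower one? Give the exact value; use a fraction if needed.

12812 frames

A emits 24 × 12812 = 307488 frames; B emits 25 × 12812 = 320300.
Difference = 12812 frames; B is ahead of A.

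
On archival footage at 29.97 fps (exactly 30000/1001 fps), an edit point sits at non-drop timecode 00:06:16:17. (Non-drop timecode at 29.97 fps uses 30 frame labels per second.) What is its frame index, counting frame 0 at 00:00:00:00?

Total seconds to the label: (0 × 3600 + 6 × 60 + 16) = 376.
Frame index = 376 × 30 + 17 = 11297.

11297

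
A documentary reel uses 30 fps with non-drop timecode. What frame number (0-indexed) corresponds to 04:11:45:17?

Total seconds to the label: (4 × 3600 + 11 × 60 + 45) = 15105.
Frame index = 15105 × 30 + 17 = 453167.

frame 453167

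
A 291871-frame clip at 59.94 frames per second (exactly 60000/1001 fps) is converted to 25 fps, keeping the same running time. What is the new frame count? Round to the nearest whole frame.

121735 frames

Frames at target rate = 291871 × (25) / (60000/1001) = 292162871/2400 ≈ 121734.530.
Nearest whole frame: 121735.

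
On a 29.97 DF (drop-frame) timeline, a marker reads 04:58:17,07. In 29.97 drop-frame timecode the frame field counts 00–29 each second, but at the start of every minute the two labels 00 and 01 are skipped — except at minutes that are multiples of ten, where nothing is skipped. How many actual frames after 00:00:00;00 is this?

536379

As if non-drop at 30 labels/s: (4 × 3600 + 58 × 60 + 17) × 30 + 7 = 536917.
Minute boundaries passed: 298; those not divisible by 10: 298 − 29 = 269; dropped labels = 2 × 269 = 538.
Actual frame index = 536917 − 538 = 536379.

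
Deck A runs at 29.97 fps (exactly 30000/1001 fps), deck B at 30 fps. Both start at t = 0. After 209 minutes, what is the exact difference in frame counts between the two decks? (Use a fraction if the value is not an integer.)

209 min = 12540 s.
A emits 30000/1001 × 12540 = 34200000/91 frames; B emits 30 × 12540 = 376200.
Difference = 34200/91 frames (≈ 375.8242); B is ahead of A.

34200/91 frames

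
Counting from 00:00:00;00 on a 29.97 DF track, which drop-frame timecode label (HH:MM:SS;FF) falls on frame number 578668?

05:21:48;06

Ten DF minutes hold 17982 frames, so frame 578668 lies in block 32 (frames 575424–593405) with 3244 frames into that block.
The block's first minute is 1800 frames and the rest 1798 each; 3244 frames reaches minute 1, so 32 × 18 + 1 × 2 = 578 labels have been skipped so far.
Adding those back, label number 578668 + 578 = 579246 at 30 labels/s is 19308 s + 6 f = 5 h 21 min 48 s frame 6, i.e. 05:21:48;06.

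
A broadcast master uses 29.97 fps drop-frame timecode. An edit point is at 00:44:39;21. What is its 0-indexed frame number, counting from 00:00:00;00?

80311

Complete 10-minute blocks: 4, each 17982 frames → 71928.
Remaining 4 whole minutes in the current block: 1800 + 3 × 1798 = 7194 frames.
Within the current minute: 39 × 30 + 21 − 2 = 1189 (labels ;00/;01 skipped at this minute). Total = 71928 + 7194 + 1189 = 80311.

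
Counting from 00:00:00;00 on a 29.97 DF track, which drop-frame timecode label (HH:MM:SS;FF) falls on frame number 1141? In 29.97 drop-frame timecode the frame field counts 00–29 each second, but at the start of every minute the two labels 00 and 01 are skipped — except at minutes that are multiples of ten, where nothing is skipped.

00:00:38;01

Each 10-minute DF block holds 10 × 60 × 30 − 9 × 2 = 17982 frames. 1141 ÷ 17982 → 0 full blocks, remainder 1141.
Within the partial block the first minute is 1800 frames and each further minute 1798, so 0 further minute boundaries passed. Total skipped labels = 18 × 0 + 2 × 0 = 0.
Non-drop label index = 1141 + 0 = 1141; at 30 labels/s that is 00:00:38:01, i.e. DF 00:00:38;01.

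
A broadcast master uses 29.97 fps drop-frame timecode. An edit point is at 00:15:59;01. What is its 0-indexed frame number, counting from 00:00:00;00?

As if non-drop at 30 labels/s: (0 × 3600 + 15 × 60 + 59) × 30 + 1 = 28771.
Minute boundaries passed: 15; those not divisible by 10: 15 − 1 = 14; dropped labels = 2 × 14 = 28.
Actual frame index = 28771 − 28 = 28743.

28743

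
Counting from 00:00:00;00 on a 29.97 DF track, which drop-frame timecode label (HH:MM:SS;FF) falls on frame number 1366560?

12:39:57;18

Each 10-minute DF block holds 10 × 60 × 30 − 9 × 2 = 17982 frames. 1366560 ÷ 17982 → 75 full blocks, remainder 17910.
Within the partial block the first minute is 1800 frames and each further minute 1798, so 9 further minute boundaries passed. Total skipped labels = 18 × 75 + 2 × 9 = 1368.
Non-drop label index = 1366560 + 1368 = 1367928; at 30 labels/s that is 12:39:57:18, i.e. DF 12:39:57;18.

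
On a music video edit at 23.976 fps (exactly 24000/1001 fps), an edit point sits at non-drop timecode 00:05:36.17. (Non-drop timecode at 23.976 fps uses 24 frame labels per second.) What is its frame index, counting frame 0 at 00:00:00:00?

Total seconds to the label: (0 × 3600 + 5 × 60 + 36) = 336.
Frame index = 336 × 24 + 17 = 8081.

8081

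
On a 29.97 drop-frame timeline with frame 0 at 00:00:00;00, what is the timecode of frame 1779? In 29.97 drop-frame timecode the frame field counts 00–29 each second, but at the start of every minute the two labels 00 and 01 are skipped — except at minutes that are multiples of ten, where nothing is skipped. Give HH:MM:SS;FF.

Each 10-minute DF block holds 10 × 60 × 30 − 9 × 2 = 17982 frames. 1779 ÷ 17982 → 0 full blocks, remainder 1779.
Within the partial block the first minute is 1800 frames and each further minute 1798, so 0 further minute boundaries passed. Total skipped labels = 18 × 0 + 2 × 0 = 0.
Non-drop label index = 1779 + 0 = 1779; at 30 labels/s that is 00:00:59:09, i.e. DF 00:00:59;09.

00:00:59;09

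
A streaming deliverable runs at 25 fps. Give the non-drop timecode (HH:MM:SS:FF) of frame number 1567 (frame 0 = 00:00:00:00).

00:01:02:17

1567 ÷ 25 = 62 full seconds, remainder 17 frames.
62 s = 0 h 1 min 2 s.
Timecode: 00:01:02:17.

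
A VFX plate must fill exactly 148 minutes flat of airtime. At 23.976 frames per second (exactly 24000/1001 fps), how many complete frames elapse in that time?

148 min = 8880 s.
Frames = 8880 × 24000/1001 = 213120000/1001 ≈ 212907.0929.
Complete frames: 212907.

212907 frames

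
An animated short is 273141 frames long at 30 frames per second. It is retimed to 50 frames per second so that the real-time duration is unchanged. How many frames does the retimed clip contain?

Target frames = source frames × (target rate / source rate) = 273141 × (50)/(30) = 273141 × 5/3 = 455235.

455235 frames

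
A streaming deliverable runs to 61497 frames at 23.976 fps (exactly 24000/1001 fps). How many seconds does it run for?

Running time = 61497 / (24000/1001) = 2564.937375 s.

2564.937375 seconds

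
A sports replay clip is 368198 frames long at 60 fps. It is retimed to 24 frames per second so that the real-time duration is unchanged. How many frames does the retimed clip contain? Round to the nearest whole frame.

147279 frames

Frames at target rate = 368198 × (24) / (60) = 736396/5 ≈ 147279.200.
Nearest whole frame: 147279.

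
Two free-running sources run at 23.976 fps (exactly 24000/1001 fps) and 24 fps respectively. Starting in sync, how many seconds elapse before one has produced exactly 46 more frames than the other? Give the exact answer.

The gap grows by |24 − 24000/1001| = 24/1001 frames per second.
Time for a 46-frame gap: 46 ÷ (24/1001) = 23023/12 s.

23023/12 seconds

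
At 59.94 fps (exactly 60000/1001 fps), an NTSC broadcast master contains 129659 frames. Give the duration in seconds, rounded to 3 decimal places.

2163.144 seconds

Running time = 129659 × 1001/60000 = 129788659/60000 s ≈ 2163.144 s.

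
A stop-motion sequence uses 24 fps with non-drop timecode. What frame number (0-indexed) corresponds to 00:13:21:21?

Total seconds to the label: (0 × 3600 + 13 × 60 + 21) = 801.
Frame index = 801 × 24 + 21 = 19245.

19245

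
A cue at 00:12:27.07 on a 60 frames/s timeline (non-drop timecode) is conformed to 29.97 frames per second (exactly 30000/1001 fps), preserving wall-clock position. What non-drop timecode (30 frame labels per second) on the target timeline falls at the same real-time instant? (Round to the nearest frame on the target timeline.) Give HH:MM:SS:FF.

00:12:26:11

Source frame index: (0×3600 + 12×60 + 27) × 60 + 7 = 44827.
Real time: 44827 / (60) = 44827/60 s.
Target frame: (44827/60) × (30000/1001) = 22413500/1001 ≈ 22391.109 → 22391.
At 30 labels/s: frame 22391 → 00:12:26:11.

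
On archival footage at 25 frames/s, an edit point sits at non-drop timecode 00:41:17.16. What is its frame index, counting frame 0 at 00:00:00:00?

Total seconds to the label: (0 × 3600 + 41 × 60 + 17) = 2477.
Frame index = 2477 × 25 + 16 = 61941.

61941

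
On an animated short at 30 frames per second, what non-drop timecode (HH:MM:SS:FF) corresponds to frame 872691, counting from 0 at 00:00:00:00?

872691 ÷ 30 = 29089 full seconds, remainder 21 frames.
29089 s = 8 h 4 min 49 s.
Timecode: 08:04:49:21.

08:04:49:21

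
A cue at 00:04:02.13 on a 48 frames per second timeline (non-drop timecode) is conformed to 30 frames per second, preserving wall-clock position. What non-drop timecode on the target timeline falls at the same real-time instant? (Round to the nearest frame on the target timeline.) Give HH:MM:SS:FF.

Source frame index: (0×3600 + 4×60 + 2) × 48 + 13 = 11629.
Real time: 11629 / (48) = 11629/48 s.
Target frame: (11629/48) × (30) = 58145/8 ≈ 7268.125 → 7268.
At 30 labels/s: frame 7268 → 00:04:02:08.

00:04:02:08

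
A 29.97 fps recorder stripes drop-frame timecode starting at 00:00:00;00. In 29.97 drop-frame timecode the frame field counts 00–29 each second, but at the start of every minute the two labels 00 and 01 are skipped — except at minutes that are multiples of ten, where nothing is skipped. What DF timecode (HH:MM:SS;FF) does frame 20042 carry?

Each 10-minute DF block holds 10 × 60 × 30 − 9 × 2 = 17982 frames. 20042 ÷ 17982 → 1 full block, remainder 2060.
Within the partial block the first minute is 1800 frames and each further minute 1798, so 1 further minute boundary passed. Total skipped labels = 18 × 1 + 2 × 1 = 20.
Non-drop label index = 20042 + 20 = 20062; at 30 labels/s that is 00:11:08:22, i.e. DF 00:11:08;22.

00:11:08;22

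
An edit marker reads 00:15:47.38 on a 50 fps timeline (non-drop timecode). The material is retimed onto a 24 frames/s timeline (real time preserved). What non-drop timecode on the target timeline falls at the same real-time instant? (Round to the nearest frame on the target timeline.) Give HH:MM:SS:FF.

Source frame index: (0×3600 + 15×60 + 47) × 50 + 38 = 47388.
Real time: 47388 / (50) = 23694/25 s.
Target frame: (23694/25) × (24) = 568656/25 ≈ 22746.240 → 22746.
At 24 labels/s: frame 22746 → 00:15:47:18.

00:15:47:18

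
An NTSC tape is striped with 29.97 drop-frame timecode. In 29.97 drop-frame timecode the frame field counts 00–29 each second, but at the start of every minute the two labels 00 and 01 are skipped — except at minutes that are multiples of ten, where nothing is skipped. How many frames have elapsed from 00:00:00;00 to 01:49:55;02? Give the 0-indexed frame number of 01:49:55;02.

197654

As if non-drop at 30 labels/s: (1 × 3600 + 49 × 60 + 55) × 30 + 2 = 197852.
Minute boundaries passed: 109; those not divisible by 10: 109 − 10 = 99; dropped labels = 2 × 99 = 198.
Actual frame index = 197852 − 198 = 197654.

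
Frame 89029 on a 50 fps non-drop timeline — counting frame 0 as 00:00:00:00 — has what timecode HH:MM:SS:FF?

00:29:40:29

89029 ÷ 50 = 1780 full seconds, remainder 29 frames.
1780 s = 0 h 29 min 40 s.
Timecode: 00:29:40:29.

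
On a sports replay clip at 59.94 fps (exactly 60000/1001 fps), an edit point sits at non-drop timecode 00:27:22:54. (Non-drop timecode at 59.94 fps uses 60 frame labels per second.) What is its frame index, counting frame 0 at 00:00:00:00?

98574

Total seconds to the label: (0 × 3600 + 27 × 60 + 22) = 1642.
Frame index = 1642 × 60 + 54 = 98574.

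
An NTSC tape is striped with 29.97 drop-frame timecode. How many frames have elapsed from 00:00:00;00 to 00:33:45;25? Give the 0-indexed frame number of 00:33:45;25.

60715

Complete 10-minute blocks: 3, each 17982 frames → 53946.
Remaining 3 whole minutes in the current block: 1800 + 2 × 1798 = 5396 frames.
Within the current minute: 45 × 30 + 25 − 2 = 1373 (labels ;00/;01 skipped at this minute). Total = 53946 + 5396 + 1373 = 60715.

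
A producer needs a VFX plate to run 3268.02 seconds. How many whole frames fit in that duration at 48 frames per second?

Frames = 3268.02 × 48 = 3921624/25 ≈ 156864.9600.
Complete frames: 156864.

156864 frames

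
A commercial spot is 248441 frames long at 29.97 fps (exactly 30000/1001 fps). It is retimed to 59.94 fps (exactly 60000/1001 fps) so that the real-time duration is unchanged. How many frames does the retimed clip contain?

Target frames = source frames × (target rate / source rate) = 248441 × (60000/1001)/(30000/1001) = 248441 × 2 = 496882.

496882 frames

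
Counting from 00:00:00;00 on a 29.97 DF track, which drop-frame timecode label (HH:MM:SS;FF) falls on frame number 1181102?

Ten DF minutes hold 17982 frames, so frame 1181102 lies in block 65 (frames 1168830–1186811) with 12272 frames into that block.
The block's first minute is 1800 frames and the rest 1798 each; 12272 frames reaches minute 6, so 65 × 18 + 6 × 2 = 1182 labels have been skipped so far.
Adding those back, label number 1181102 + 1182 = 1182284 at 30 labels/s is 39409 s + 14 f = 10 h 56 min 49 s frame 14, i.e. 10:56:49;14.

10:56:49;14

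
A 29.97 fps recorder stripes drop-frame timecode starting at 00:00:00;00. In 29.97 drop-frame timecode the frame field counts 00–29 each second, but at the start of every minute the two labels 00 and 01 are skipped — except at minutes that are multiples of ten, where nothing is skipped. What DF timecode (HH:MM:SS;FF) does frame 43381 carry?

00:24:07;15

Each 10-minute DF block holds 10 × 60 × 30 − 9 × 2 = 17982 frames. 43381 ÷ 17982 → 2 full blocks, remainder 7417.
Within the partial block the first minute is 1800 frames and each further minute 1798, so 4 further minute boundaries passed. Total skipped labels = 18 × 2 + 2 × 4 = 44.
Non-drop label index = 43381 + 44 = 43425; at 30 labels/s that is 00:24:07:15, i.e. DF 00:24:07;15.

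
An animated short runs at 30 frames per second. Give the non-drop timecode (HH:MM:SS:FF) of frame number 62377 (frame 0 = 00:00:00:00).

62377 ÷ 30 = 2079 full seconds, remainder 7 frames.
2079 s = 0 h 34 min 39 s.
Timecode: 00:34:39:07.

00:34:39:07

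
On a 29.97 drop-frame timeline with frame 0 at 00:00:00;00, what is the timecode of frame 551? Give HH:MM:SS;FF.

Each 10-minute DF block holds 10 × 60 × 30 − 9 × 2 = 17982 frames. 551 ÷ 17982 → 0 full blocks, remainder 551.
Within the partial block the first minute is 1800 frames and each further minute 1798, so 0 further minute boundaries passed. Total skipped labels = 18 × 0 + 2 × 0 = 0.
Non-drop label index = 551 + 0 = 551; at 30 labels/s that is 00:00:18:11, i.e. DF 00:00:18;11.

00:00:18;11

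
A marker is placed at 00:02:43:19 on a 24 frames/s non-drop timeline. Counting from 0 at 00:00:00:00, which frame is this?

3931

Total seconds to the label: (0 × 3600 + 2 × 60 + 43) = 163.
Frame index = 163 × 24 + 19 = 3931.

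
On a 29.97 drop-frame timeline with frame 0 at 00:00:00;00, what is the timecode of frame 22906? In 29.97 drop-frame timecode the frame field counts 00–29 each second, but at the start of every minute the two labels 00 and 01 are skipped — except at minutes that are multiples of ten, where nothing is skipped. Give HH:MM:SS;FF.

00:12:44;08

Ten DF minutes hold 17982 frames, so frame 22906 lies in block 1 (frames 17982–35963) with 4924 frames into that block.
The block's first minute is 1800 frames and the rest 1798 each; 4924 frames reaches minute 2, so 1 × 18 + 2 × 2 = 22 labels have been skipped so far.
Adding those back, label number 22906 + 22 = 22928 at 30 labels/s is 764 s + 8 f = 0 h 12 min 44 s frame 8, i.e. 00:12:44;08.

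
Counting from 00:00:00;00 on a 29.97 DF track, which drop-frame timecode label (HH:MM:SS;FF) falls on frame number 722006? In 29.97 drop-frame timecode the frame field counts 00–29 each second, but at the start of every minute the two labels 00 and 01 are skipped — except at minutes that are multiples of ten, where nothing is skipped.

06:41:30;28

Ten DF minutes hold 17982 frames, so frame 722006 lies in block 40 (frames 719280–737261) with 2726 frames into that block.
The block's first minute is 1800 frames and the rest 1798 each; 2726 frames reaches minute 1, so 40 × 18 + 1 × 2 = 722 labels have been skipped so far.
Adding those back, label number 722006 + 722 = 722728 at 30 labels/s is 24090 s + 28 f = 6 h 41 min 30 s frame 28, i.e. 06:41:30;28.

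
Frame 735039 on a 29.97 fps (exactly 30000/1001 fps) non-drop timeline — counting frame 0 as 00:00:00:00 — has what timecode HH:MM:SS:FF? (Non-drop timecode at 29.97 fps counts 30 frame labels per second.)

735039 ÷ 30 = 24501 full seconds, remainder 9 frames.
24501 s = 6 h 48 min 21 s.
Timecode: 06:48:21:09.

06:48:21:09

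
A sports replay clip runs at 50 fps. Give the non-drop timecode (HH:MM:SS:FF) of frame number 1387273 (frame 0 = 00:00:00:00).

07:42:25:23

1387273 ÷ 50 = 27745 full seconds, remainder 23 frames.
27745 s = 7 h 42 min 25 s.
Timecode: 07:42:25:23.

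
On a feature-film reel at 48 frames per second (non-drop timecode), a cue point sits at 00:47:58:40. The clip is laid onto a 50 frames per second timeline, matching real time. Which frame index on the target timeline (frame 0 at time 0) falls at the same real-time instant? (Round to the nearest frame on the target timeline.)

Source frame index: (0×3600 + 47×60 + 58) × 48 + 40 = 138184.
Real time: 138184 / (48) = 17273/6 s.
Target frame: (17273/6) × (50) = 431825/3 ≈ 143941.667 → 143942.

frame 143942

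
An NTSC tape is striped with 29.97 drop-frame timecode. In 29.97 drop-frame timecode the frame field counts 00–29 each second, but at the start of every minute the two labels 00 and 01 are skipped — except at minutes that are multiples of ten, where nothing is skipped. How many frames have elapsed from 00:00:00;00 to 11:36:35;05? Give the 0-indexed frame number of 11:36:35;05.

Complete 10-minute blocks: 69, each 17982 frames → 1240758.
Remaining 6 whole minutes in the current block: 1800 + 5 × 1798 = 10790 frames.
Within the current minute: 35 × 30 + 5 − 2 = 1053 (labels ;00/;01 skipped at this minute). Total = 1240758 + 10790 + 1053 = 1252601.

1252601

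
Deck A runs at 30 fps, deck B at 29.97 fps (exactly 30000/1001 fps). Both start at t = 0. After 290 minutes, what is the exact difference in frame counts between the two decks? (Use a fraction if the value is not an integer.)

522000/1001 frames

290 min = 17400 s.
A emits 30 × 17400 = 522000 frames; B emits 30000/1001 × 17400 = 522000000/1001.
Difference = 522000/1001 frames (≈ 521.4785); B is behind A.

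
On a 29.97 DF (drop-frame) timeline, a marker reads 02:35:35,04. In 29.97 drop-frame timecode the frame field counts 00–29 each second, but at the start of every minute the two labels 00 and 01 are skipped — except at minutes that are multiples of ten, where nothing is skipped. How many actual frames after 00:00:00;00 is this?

279774

Complete 10-minute blocks: 15, each 17982 frames → 269730.
Remaining 5 whole minutes in the current block: 1800 + 4 × 1798 = 8992 frames.
Within the current minute: 35 × 30 + 4 − 2 = 1052 (labels ;00/;01 skipped at this minute). Total = 269730 + 8992 + 1052 = 279774.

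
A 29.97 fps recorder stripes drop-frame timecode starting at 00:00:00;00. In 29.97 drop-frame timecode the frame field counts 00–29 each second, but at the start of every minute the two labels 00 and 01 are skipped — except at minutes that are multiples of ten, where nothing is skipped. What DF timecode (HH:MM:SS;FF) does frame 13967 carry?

Each 10-minute DF block holds 10 × 60 × 30 − 9 × 2 = 17982 frames. 13967 ÷ 17982 → 0 full blocks, remainder 13967.
Within the partial block the first minute is 1800 frames and each further minute 1798, so 7 further minute boundaries passed. Total skipped labels = 18 × 0 + 2 × 7 = 14.
Non-drop label index = 13967 + 14 = 13981; at 30 labels/s that is 00:07:46:01, i.e. DF 00:07:46;01.

00:07:46;01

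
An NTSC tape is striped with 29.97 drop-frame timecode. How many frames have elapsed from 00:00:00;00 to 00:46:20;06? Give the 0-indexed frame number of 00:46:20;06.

83322

Complete 10-minute blocks: 4, each 17982 frames → 71928.
Remaining 6 whole minutes in the current block: 1800 + 5 × 1798 = 10790 frames.
Within the current minute: 20 × 30 + 6 − 2 = 604 (labels ;00/;01 skipped at this minute). Total = 71928 + 10790 + 604 = 83322.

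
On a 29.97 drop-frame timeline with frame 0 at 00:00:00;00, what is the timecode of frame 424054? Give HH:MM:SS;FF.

03:55:49;08

Each 10-minute DF block holds 10 × 60 × 30 − 9 × 2 = 17982 frames. 424054 ÷ 17982 → 23 full blocks, remainder 10468.
Within the partial block the first minute is 1800 frames and each further minute 1798, so 5 further minute boundaries passed. Total skipped labels = 18 × 23 + 2 × 5 = 424.
Non-drop label index = 424054 + 424 = 424478; at 30 labels/s that is 03:55:49:08, i.e. DF 03:55:49;08.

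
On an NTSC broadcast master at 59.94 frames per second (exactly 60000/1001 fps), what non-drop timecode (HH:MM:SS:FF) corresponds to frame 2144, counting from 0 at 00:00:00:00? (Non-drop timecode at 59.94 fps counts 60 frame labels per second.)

2144 ÷ 60 = 35 full seconds, remainder 44 frames.
35 s = 0 h 0 min 35 s.
Timecode: 00:00:35:44.

00:00:35:44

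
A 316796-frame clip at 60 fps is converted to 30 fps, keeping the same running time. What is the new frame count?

Target frames = source frames × (target rate / source rate) = 316796 × (30)/(60) = 316796 × 1/2 = 158398.

158398 frames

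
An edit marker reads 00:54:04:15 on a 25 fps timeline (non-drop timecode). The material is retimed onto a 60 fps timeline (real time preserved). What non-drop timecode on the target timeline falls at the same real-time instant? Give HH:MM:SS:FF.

00:54:04:36

Source frame index: (0×3600 + 54×60 + 4) × 25 + 15 = 81115.
Real time: 81115 / (25) = 16223/5 s.
Target frame: (16223/5) × (60) = 194676.
At 60 labels/s: frame 194676 → 00:54:04:36.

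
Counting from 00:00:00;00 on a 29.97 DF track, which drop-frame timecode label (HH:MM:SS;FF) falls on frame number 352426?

03:15:59;08

Each 10-minute DF block holds 10 × 60 × 30 − 9 × 2 = 17982 frames. 352426 ÷ 17982 → 19 full blocks, remainder 10768.
Within the partial block the first minute is 1800 frames and each further minute 1798, so 5 further minute boundaries passed. Total skipped labels = 18 × 19 + 2 × 5 = 352.
Non-drop label index = 352426 + 352 = 352778; at 30 labels/s that is 03:15:59:08, i.e. DF 03:15:59;08.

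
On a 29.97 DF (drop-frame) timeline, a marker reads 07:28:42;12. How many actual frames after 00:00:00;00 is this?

As if non-drop at 30 labels/s: (7 × 3600 + 28 × 60 + 42) × 30 + 12 = 807672.
Minute boundaries passed: 448; those not divisible by 10: 448 − 44 = 404; dropped labels = 2 × 404 = 808.
Actual frame index = 807672 − 808 = 806864.

806864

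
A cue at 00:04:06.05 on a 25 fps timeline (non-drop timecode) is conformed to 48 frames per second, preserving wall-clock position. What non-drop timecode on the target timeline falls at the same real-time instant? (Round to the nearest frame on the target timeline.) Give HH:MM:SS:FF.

Source frame index: (0×3600 + 4×60 + 6) × 25 + 5 = 6155.
Real time: 6155 / (25) = 1231/5 s.
Target frame: (1231/5) × (48) = 59088/5 ≈ 11817.600 → 11818.
At 48 labels/s: frame 11818 → 00:04:06:10.

00:04:06:10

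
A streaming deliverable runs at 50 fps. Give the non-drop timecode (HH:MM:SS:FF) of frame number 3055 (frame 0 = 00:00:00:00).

00:01:01:05

3055 ÷ 50 = 61 full seconds, remainder 5 frames.
61 s = 0 h 1 min 1 s.
Timecode: 00:01:01:05.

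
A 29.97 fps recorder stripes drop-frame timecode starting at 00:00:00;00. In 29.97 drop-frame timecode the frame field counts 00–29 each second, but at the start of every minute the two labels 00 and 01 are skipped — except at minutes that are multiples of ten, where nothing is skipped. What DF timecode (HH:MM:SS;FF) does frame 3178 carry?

Each 10-minute DF block holds 10 × 60 × 30 − 9 × 2 = 17982 frames. 3178 ÷ 17982 → 0 full blocks, remainder 3178.
Within the partial block the first minute is 1800 frames and each further minute 1798, so 1 further minute boundary passed. Total skipped labels = 18 × 0 + 2 × 1 = 2.
Non-drop label index = 3178 + 2 = 3180; at 30 labels/s that is 00:01:46:00, i.e. DF 00:01:46;00.

00:01:46;00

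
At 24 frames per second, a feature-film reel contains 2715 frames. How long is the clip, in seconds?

113.125 seconds

Running time = 2715 / (24) = 113.125 s.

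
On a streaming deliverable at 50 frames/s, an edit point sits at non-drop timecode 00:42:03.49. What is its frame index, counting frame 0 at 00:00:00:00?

frame 126199

Total seconds to the label: (0 × 3600 + 42 × 60 + 3) = 2523.
Frame index = 2523 × 50 + 49 = 126199.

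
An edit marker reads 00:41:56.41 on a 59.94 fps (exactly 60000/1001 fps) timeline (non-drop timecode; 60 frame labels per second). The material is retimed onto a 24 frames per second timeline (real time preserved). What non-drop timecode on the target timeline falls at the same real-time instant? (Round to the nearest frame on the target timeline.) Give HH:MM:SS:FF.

00:41:59:05

Source frame index: (0×3600 + 41×60 + 56) × 60 + 41 = 151001.
Real time: 151001 / (60000/1001) = 151152001/60000 s.
Target frame: (151152001/60000) × (24) = 151152001/2500 ≈ 60460.800 → 60461.
At 24 labels/s: frame 60461 → 00:41:59:05.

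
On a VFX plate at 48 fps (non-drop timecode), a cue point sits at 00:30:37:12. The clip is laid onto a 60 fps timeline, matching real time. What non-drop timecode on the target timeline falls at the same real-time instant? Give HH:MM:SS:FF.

Source frame index: (0×3600 + 30×60 + 37) × 48 + 12 = 88188.
Real time: 88188 / (48) = 7349/4 s.
Target frame: (7349/4) × (60) = 110235.
At 60 labels/s: frame 110235 → 00:30:37:15.

00:30:37:15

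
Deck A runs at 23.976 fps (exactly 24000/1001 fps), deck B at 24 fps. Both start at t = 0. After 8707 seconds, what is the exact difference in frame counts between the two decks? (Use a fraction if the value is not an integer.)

A emits 24000/1001 × 8707 = 208968000/1001 frames; B emits 24 × 8707 = 208968.
Difference = 208968/1001 frames (≈ 208.7592); B is ahead of A.

208968/1001 frames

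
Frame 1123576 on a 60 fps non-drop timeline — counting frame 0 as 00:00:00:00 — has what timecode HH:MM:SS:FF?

05:12:06:16

1123576 ÷ 60 = 18726 full seconds, remainder 16 frames.
18726 s = 5 h 12 min 6 s.
Timecode: 05:12:06:16.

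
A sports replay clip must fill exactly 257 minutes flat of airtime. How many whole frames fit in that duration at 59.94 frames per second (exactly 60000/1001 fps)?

924275 frames

257 min = 15420 s.
Frames = 15420 × 60000/1001 = 925200000/1001 ≈ 924275.7243.
Complete frames: 924275.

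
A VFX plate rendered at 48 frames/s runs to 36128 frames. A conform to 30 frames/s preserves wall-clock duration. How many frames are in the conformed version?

Target frames = source frames × (target rate / source rate) = 36128 × (30)/(48) = 36128 × 5/8 = 22580.

22580 frames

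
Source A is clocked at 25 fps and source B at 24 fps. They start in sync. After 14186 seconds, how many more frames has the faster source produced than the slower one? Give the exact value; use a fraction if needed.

14186 frames

A emits 25 × 14186 = 354650 frames; B emits 24 × 14186 = 340464.
Difference = 14186 frames; B is behind A.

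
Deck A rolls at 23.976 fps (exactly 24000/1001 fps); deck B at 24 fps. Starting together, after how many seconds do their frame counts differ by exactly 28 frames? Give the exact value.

The gap grows by |24 − 24000/1001| = 24/1001 frames per second.
Time for a 28-frame gap: 28 ÷ (24/1001) = 7007/6 s.

7007/6 seconds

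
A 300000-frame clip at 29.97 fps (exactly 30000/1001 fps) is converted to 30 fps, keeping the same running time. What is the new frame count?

Target frames = source frames × (target rate / source rate) = 300000 × (30)/(30000/1001) = 300000 × 1001/1000 = 300300.

300300 frames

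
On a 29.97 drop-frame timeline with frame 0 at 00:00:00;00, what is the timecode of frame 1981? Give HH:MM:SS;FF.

00:01:06;03

Each 10-minute DF block holds 10 × 60 × 30 − 9 × 2 = 17982 frames. 1981 ÷ 17982 → 0 full blocks, remainder 1981.
Within the partial block the first minute is 1800 frames and each further minute 1798, so 1 further minute boundary passed. Total skipped labels = 18 × 0 + 2 × 1 = 2.
Non-drop label index = 1981 + 2 = 1983; at 30 labels/s that is 00:01:06:03, i.e. DF 00:01:06;03.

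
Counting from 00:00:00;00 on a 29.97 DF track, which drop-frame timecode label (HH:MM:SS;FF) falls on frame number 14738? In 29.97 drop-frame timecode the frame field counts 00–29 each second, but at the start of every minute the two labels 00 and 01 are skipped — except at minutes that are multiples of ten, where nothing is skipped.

00:08:11;24

Each 10-minute DF block holds 10 × 60 × 30 − 9 × 2 = 17982 frames. 14738 ÷ 17982 → 0 full blocks, remainder 14738.
Within the partial block the first minute is 1800 frames and each further minute 1798, so 8 further minute boundaries passed. Total skipped labels = 18 × 0 + 2 × 8 = 16.
Non-drop label index = 14738 + 16 = 14754; at 30 labels/s that is 00:08:11:24, i.e. DF 00:08:11;24.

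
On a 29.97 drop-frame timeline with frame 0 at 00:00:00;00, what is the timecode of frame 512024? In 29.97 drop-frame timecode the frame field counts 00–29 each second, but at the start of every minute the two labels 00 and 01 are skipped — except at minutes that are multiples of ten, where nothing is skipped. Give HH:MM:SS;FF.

04:44:44;16

Ten DF minutes hold 17982 frames, so frame 512024 lies in block 28 (frames 503496–521477) with 8528 frames into that block.
The block's first minute is 1800 frames and the rest 1798 each; 8528 frames reaches minute 4, so 28 × 18 + 4 × 2 = 512 labels have been skipped so far.
Adding those back, label number 512024 + 512 = 512536 at 30 labels/s is 17084 s + 16 f = 4 h 44 min 44 s frame 16, i.e. 04:44:44;16.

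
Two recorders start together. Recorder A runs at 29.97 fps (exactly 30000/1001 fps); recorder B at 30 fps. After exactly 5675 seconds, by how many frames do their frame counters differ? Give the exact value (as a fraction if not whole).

170250/1001 frames

A emits 30000/1001 × 5675 = 170250000/1001 frames; B emits 30 × 5675 = 170250.
Difference = 170250/1001 frames (≈ 170.0799); B is ahead of A.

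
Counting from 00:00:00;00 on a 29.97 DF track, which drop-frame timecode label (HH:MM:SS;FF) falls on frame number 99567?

00:55:22;07

Ten DF minutes hold 17982 frames, so frame 99567 lies in block 5 (frames 89910–107891) with 9657 frames into that block.
The block's first minute is 1800 frames and the rest 1798 each; 9657 frames reaches minute 5, so 5 × 18 + 5 × 2 = 100 labels have been skipped so far.
Adding those back, label number 99567 + 100 = 99667 at 30 labels/s is 3322 s + 7 f = 0 h 55 min 22 s frame 7, i.e. 00:55:22;07.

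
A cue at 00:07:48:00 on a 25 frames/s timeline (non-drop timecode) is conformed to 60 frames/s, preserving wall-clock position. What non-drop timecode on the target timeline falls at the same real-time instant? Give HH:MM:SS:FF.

00:07:48:00

Source frame index: (0×3600 + 7×60 + 48) × 25 + 0 = 11700.
Real time: 11700 / (25) = 468 s.
Target frame: (468) × (60) = 28080.
At 60 labels/s: frame 28080 → 00:07:48:00.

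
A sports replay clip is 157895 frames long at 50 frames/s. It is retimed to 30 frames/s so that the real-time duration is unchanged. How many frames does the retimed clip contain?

Target frames = source frames × (target rate / source rate) = 157895 × (30)/(50) = 157895 × 3/5 = 94737.

94737 frames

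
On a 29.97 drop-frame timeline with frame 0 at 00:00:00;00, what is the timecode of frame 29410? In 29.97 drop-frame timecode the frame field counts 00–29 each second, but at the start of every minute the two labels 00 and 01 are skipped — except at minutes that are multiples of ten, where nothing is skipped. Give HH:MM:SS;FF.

Each 10-minute DF block holds 10 × 60 × 30 − 9 × 2 = 17982 frames. 29410 ÷ 17982 → 1 full block, remainder 11428.
Within the partial block the first minute is 1800 frames and each further minute 1798, so 6 further minute boundaries passed. Total skipped labels = 18 × 1 + 2 × 6 = 30.
Non-drop label index = 29410 + 30 = 29440; at 30 labels/s that is 00:16:21:10, i.e. DF 00:16:21;10.

00:16:21;10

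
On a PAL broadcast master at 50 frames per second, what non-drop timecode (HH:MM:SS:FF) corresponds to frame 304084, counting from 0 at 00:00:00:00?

304084 ÷ 50 = 6081 full seconds, remainder 34 frames.
6081 s = 1 h 41 min 21 s.
Timecode: 01:41:21:34.

01:41:21:34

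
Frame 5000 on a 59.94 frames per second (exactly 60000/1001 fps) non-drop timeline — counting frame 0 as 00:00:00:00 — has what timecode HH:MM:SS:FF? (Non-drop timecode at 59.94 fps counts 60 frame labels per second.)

00:01:23:20

5000 ÷ 60 = 83 full seconds, remainder 20 frames.
83 s = 0 h 1 min 23 s.
Timecode: 00:01:23:20.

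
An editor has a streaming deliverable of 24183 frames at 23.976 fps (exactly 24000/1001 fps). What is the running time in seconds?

1008.632625 seconds

Running time = 24183 / (24000/1001) = 1008.632625 s.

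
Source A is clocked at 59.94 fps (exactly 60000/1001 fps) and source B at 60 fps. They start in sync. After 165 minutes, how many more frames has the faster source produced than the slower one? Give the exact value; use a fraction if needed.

165 min = 9900 s.
A emits 60000/1001 × 9900 = 54000000/91 frames; B emits 60 × 9900 = 594000.
Difference = 54000/91 frames (≈ 593.4066); B is ahead of A.

54000/91 frames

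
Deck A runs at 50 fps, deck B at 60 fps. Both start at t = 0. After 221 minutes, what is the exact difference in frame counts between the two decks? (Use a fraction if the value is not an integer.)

132600 frames

221 min = 13260 s.
A emits 50 × 13260 = 663000 frames; B emits 60 × 13260 = 795600.
Difference = 132600 frames; B is ahead of A.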